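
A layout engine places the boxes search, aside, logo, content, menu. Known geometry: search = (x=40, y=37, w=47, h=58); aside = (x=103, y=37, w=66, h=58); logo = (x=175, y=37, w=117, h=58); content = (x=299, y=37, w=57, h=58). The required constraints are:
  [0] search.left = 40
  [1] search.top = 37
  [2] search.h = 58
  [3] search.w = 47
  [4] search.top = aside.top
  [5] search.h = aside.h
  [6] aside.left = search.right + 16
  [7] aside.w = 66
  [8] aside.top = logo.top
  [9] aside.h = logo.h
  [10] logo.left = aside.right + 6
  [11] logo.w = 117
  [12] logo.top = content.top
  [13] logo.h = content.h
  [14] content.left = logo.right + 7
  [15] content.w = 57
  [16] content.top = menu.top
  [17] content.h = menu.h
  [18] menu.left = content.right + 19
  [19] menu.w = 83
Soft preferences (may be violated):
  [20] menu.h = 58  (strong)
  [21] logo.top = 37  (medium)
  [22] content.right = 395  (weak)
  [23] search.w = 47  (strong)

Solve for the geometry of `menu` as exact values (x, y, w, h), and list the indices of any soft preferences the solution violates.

menu = (x=375, y=37, w=83, h=58)
violated soft preferences: 22

1. menu.y = 37  [content.top = menu.top]
2. menu.h = 58  [content.h = menu.h]
3. menu.x = 375  [menu.left = content.right + 19]
4. menu.w = 83  [menu.w = 83]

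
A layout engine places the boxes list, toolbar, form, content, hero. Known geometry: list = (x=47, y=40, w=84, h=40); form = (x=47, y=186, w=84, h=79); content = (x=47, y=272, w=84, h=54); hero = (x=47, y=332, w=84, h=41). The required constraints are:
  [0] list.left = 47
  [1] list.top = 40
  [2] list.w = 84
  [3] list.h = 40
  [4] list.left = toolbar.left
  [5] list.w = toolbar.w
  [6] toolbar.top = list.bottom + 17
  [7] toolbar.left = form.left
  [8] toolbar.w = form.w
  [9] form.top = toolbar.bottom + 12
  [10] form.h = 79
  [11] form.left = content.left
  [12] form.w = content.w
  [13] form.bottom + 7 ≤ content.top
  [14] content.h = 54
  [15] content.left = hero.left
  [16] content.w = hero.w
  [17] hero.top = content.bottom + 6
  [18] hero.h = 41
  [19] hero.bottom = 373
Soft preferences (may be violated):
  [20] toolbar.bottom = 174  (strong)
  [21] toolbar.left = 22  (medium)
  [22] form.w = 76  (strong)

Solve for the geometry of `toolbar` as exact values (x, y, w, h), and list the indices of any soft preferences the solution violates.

toolbar = (x=47, y=97, w=84, h=77)
violated soft preferences: 21, 22

1. toolbar.x = 47  [list.left = toolbar.left]
2. toolbar.w = 84  [list.w = toolbar.w]
3. toolbar.y = 97  [toolbar.top = list.bottom + 17]
4. toolbar.h = 77  [form.top = toolbar.bottom + 12]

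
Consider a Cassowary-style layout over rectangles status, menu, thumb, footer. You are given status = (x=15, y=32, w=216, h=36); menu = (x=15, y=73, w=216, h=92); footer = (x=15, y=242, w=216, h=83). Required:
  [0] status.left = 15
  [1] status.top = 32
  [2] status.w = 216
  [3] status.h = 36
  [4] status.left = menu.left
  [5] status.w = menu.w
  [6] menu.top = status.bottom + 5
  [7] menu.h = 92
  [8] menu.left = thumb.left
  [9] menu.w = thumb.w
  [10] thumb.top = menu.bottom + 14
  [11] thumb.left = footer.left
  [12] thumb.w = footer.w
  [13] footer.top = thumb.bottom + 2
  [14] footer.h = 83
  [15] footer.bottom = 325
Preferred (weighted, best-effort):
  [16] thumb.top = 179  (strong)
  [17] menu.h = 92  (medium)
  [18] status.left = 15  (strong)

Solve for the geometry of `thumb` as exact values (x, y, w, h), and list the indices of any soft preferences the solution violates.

thumb = (x=15, y=179, w=216, h=61)
violated soft preferences: none

1. thumb.x = 15  [menu.left = thumb.left]
2. thumb.w = 216  [menu.w = thumb.w]
3. thumb.y = 179  [thumb.top = menu.bottom + 14]
4. thumb.h = 61  [footer.top = thumb.bottom + 2]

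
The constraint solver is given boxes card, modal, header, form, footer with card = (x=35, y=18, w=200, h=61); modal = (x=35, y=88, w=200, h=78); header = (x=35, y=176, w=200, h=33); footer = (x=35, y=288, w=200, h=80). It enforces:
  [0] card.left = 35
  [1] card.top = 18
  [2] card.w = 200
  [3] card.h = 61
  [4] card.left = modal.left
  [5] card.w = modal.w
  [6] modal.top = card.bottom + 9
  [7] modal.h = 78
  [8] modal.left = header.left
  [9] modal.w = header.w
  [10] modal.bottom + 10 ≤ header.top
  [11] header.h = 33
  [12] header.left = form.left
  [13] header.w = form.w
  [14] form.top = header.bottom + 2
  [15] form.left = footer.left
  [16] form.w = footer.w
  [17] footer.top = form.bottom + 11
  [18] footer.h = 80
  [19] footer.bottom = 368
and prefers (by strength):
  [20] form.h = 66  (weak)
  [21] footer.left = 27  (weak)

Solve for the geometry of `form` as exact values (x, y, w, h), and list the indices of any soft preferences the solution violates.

form = (x=35, y=211, w=200, h=66)
violated soft preferences: 21

1. form.x = 35  [header.left = form.left]
2. form.w = 200  [header.w = form.w]
3. form.y = 211  [form.top = header.bottom + 2]
4. form.h = 66  [footer.top = form.bottom + 11]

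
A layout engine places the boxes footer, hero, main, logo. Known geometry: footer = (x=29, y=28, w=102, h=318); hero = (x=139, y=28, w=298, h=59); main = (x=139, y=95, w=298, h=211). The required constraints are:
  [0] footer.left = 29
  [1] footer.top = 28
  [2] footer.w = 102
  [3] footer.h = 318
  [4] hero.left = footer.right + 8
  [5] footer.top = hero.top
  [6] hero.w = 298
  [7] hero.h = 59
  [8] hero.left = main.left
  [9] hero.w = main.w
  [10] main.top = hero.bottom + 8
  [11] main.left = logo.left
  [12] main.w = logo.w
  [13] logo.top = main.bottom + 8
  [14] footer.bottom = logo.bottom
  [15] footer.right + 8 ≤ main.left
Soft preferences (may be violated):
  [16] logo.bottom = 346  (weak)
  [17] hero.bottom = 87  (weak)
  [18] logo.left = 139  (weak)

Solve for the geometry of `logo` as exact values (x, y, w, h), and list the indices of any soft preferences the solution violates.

1. logo.x = 139  [main.left = logo.left]
2. logo.w = 298  [main.w = logo.w]
3. logo.y = 314  [logo.top = main.bottom + 8]
4. logo.h = 32  [footer.bottom = logo.bottom]

logo = (x=139, y=314, w=298, h=32)
violated soft preferences: none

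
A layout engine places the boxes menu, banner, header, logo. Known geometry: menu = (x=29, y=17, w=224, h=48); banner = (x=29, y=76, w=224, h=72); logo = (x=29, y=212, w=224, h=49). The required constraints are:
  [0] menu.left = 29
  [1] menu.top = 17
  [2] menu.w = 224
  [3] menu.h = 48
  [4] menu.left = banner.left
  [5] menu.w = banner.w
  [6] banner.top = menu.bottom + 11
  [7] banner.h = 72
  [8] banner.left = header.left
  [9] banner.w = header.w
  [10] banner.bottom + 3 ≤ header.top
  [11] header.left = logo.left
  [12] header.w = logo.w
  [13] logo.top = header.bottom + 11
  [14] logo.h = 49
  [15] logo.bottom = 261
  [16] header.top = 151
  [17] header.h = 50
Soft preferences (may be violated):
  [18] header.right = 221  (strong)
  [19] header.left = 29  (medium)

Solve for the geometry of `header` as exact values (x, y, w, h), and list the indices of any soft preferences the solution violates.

1. header.x = 29  [banner.left = header.left]
2. header.w = 224  [banner.w = header.w]
3. header.y = 151  [header.top = 151]
4. header.h = 50  [header.h = 50]

header = (x=29, y=151, w=224, h=50)
violated soft preferences: 18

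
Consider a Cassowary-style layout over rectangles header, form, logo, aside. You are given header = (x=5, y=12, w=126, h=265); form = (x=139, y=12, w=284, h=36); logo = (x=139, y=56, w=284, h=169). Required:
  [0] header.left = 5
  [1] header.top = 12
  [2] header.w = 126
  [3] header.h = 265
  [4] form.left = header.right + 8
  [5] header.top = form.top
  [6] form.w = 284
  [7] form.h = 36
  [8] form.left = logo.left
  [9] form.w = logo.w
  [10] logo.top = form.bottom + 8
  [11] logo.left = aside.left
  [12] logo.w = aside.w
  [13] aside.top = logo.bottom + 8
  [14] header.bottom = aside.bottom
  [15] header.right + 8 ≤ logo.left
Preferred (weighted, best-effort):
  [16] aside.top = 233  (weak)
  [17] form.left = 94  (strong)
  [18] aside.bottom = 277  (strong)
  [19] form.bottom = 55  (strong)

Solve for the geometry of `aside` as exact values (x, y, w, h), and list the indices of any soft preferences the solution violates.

aside = (x=139, y=233, w=284, h=44)
violated soft preferences: 17, 19

1. aside.x = 139  [logo.left = aside.left]
2. aside.w = 284  [logo.w = aside.w]
3. aside.y = 233  [aside.top = logo.bottom + 8]
4. aside.h = 44  [header.bottom = aside.bottom]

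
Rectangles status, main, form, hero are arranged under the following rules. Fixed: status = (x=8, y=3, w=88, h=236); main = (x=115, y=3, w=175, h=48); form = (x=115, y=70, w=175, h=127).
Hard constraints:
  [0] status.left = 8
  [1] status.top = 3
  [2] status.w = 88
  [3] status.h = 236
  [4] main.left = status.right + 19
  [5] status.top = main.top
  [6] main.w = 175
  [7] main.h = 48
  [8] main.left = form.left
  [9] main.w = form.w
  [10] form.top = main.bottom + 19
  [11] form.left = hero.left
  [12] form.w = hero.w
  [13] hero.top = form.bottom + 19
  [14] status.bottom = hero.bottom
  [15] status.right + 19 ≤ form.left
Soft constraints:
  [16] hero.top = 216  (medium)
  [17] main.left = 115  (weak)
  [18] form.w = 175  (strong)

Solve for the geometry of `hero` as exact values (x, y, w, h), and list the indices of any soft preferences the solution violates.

1. hero.x = 115  [form.left = hero.left]
2. hero.w = 175  [form.w = hero.w]
3. hero.y = 216  [hero.top = form.bottom + 19]
4. hero.h = 23  [status.bottom = hero.bottom]

hero = (x=115, y=216, w=175, h=23)
violated soft preferences: none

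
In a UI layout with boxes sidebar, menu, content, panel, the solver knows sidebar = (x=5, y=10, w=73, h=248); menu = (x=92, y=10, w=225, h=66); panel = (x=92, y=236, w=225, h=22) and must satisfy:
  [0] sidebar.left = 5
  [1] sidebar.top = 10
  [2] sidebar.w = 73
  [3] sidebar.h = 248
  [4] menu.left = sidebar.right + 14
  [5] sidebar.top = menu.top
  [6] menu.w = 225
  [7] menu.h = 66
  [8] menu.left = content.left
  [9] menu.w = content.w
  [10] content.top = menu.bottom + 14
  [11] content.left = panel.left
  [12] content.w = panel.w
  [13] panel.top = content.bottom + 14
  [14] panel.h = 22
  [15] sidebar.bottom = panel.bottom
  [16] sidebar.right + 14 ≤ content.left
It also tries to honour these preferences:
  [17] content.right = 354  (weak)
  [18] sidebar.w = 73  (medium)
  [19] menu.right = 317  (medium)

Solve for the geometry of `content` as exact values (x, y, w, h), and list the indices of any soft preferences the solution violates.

1. content.x = 92  [menu.left = content.left]
2. content.w = 225  [menu.w = content.w]
3. content.y = 90  [content.top = menu.bottom + 14]
4. content.h = 132  [panel.top = content.bottom + 14]

content = (x=92, y=90, w=225, h=132)
violated soft preferences: 17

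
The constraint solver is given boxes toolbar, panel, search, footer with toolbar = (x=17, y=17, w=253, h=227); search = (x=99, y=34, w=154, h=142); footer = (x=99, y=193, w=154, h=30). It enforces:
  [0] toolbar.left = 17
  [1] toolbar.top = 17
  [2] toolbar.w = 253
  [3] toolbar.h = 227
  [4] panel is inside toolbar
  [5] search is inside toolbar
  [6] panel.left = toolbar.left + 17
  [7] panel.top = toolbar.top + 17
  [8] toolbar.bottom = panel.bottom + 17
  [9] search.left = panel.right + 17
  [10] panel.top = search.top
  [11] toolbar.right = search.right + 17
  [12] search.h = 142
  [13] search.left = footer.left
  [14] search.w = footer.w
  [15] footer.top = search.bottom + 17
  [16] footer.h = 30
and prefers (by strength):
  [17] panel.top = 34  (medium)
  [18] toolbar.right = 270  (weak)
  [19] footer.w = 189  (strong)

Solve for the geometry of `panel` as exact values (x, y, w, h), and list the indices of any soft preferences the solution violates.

1. panel.x = 34  [panel.left = toolbar.left + 17]
2. panel.y = 34  [panel.top = toolbar.top + 17]
3. panel.h = 193  [toolbar.bottom = panel.bottom + 17]
4. panel.w = 48  [search.left = panel.right + 17]

panel = (x=34, y=34, w=48, h=193)
violated soft preferences: 19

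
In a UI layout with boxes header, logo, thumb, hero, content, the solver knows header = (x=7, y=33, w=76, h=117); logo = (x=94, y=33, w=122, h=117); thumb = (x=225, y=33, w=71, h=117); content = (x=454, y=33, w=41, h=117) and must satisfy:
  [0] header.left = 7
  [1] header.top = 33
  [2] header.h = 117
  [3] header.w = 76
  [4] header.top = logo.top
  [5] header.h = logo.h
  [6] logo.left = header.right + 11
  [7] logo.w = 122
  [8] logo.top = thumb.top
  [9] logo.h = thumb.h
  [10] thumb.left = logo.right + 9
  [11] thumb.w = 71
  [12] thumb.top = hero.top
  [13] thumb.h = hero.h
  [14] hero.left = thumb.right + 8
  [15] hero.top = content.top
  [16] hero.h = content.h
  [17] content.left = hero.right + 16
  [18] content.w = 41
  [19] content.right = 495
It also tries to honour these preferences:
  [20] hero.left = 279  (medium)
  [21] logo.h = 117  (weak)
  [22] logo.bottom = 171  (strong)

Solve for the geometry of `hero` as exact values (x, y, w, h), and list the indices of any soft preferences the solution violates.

1. hero.y = 33  [thumb.top = hero.top]
2. hero.h = 117  [thumb.h = hero.h]
3. hero.x = 304  [hero.left = thumb.right + 8]
4. hero.w = 134  [content.left = hero.right + 16]

hero = (x=304, y=33, w=134, h=117)
violated soft preferences: 20, 22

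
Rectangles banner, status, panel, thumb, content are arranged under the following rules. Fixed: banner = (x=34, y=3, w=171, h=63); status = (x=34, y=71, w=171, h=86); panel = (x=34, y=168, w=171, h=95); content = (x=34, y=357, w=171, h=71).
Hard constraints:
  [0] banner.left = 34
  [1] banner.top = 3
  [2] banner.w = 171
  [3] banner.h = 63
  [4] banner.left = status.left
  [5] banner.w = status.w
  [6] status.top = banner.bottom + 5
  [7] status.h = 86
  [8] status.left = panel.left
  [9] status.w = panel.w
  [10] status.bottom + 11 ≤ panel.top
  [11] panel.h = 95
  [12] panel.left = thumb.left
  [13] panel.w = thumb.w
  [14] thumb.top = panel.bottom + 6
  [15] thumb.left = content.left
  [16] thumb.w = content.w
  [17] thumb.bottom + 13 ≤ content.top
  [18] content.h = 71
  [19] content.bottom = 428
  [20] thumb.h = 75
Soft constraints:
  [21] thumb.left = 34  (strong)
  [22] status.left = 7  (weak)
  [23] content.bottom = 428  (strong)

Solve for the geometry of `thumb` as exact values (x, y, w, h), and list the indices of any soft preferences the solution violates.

1. thumb.x = 34  [panel.left = thumb.left]
2. thumb.w = 171  [panel.w = thumb.w]
3. thumb.y = 269  [thumb.top = panel.bottom + 6]
4. thumb.h = 75  [thumb.h = 75]

thumb = (x=34, y=269, w=171, h=75)
violated soft preferences: 22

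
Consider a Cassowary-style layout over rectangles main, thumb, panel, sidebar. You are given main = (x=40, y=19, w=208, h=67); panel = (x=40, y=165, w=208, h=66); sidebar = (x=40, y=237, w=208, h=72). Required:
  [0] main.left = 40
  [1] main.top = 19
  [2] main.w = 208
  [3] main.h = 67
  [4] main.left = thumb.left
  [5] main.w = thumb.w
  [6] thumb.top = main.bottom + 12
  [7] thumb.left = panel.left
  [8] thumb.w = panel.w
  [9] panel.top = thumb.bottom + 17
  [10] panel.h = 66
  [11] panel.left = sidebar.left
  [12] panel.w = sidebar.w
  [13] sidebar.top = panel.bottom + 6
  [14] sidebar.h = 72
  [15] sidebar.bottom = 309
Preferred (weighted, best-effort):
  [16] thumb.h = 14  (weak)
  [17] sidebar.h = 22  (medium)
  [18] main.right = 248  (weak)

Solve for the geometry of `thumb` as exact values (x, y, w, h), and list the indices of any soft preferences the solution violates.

thumb = (x=40, y=98, w=208, h=50)
violated soft preferences: 16, 17

1. thumb.x = 40  [main.left = thumb.left]
2. thumb.w = 208  [main.w = thumb.w]
3. thumb.y = 98  [thumb.top = main.bottom + 12]
4. thumb.h = 50  [panel.top = thumb.bottom + 17]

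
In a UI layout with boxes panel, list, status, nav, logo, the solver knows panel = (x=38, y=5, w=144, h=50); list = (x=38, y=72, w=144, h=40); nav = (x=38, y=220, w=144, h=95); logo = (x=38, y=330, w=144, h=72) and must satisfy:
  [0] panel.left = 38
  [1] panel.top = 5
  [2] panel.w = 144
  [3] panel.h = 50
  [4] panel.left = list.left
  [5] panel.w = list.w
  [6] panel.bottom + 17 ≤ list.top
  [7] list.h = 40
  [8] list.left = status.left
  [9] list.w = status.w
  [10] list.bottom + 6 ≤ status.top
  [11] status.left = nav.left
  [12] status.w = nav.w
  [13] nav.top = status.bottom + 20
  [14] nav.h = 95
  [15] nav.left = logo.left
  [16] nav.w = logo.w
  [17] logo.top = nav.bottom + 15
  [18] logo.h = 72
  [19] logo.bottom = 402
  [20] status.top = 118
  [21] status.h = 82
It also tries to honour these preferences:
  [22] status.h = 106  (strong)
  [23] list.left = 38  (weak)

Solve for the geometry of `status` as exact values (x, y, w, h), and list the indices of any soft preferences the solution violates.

1. status.x = 38  [list.left = status.left]
2. status.w = 144  [list.w = status.w]
3. status.y = 118  [status.top = 118]
4. status.h = 82  [status.h = 82]

status = (x=38, y=118, w=144, h=82)
violated soft preferences: 22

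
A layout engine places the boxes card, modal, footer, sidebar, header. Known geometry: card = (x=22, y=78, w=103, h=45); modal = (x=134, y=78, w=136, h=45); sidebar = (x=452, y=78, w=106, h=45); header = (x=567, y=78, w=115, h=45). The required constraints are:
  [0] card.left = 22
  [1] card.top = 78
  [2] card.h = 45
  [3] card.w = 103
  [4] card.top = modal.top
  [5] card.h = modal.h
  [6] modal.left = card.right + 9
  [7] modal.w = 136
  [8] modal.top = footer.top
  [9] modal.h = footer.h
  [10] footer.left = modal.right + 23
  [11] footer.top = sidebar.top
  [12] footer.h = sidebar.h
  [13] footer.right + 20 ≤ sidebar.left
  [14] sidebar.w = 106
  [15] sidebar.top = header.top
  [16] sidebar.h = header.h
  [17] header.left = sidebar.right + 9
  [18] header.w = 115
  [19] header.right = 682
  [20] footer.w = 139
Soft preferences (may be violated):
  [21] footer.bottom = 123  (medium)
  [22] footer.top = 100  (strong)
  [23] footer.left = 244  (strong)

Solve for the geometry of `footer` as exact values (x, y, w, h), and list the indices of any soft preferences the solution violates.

1. footer.y = 78  [modal.top = footer.top]
2. footer.h = 45  [modal.h = footer.h]
3. footer.x = 293  [footer.left = modal.right + 23]
4. footer.w = 139  [footer.w = 139]

footer = (x=293, y=78, w=139, h=45)
violated soft preferences: 22, 23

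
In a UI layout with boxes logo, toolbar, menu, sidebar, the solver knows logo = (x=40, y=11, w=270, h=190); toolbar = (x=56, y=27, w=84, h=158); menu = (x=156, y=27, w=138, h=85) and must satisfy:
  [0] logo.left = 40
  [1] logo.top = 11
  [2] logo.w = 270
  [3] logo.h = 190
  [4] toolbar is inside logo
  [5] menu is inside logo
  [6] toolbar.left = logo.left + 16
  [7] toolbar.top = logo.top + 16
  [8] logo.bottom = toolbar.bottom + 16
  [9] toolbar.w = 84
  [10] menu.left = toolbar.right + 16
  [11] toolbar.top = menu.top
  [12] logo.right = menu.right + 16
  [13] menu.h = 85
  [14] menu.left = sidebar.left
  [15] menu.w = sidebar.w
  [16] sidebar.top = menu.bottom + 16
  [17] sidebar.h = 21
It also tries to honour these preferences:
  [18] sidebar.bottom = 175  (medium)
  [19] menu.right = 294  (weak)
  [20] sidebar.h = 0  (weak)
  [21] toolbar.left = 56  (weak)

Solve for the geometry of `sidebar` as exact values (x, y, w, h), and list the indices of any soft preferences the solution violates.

1. sidebar.x = 156  [menu.left = sidebar.left]
2. sidebar.w = 138  [menu.w = sidebar.w]
3. sidebar.y = 128  [sidebar.top = menu.bottom + 16]
4. sidebar.h = 21  [sidebar.h = 21]

sidebar = (x=156, y=128, w=138, h=21)
violated soft preferences: 18, 20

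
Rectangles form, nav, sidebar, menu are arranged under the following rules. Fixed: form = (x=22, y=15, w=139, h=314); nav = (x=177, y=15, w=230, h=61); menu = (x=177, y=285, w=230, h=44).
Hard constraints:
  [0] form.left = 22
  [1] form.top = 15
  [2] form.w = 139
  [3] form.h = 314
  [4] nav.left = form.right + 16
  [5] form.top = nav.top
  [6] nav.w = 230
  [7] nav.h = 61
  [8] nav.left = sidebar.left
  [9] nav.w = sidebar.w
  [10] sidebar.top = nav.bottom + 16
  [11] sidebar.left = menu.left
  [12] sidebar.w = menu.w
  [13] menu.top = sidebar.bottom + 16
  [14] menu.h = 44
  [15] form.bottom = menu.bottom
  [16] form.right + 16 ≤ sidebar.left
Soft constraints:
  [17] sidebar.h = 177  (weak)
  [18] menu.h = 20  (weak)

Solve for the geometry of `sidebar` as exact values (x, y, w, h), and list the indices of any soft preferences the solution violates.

sidebar = (x=177, y=92, w=230, h=177)
violated soft preferences: 18

1. sidebar.x = 177  [nav.left = sidebar.left]
2. sidebar.w = 230  [nav.w = sidebar.w]
3. sidebar.y = 92  [sidebar.top = nav.bottom + 16]
4. sidebar.h = 177  [menu.top = sidebar.bottom + 16]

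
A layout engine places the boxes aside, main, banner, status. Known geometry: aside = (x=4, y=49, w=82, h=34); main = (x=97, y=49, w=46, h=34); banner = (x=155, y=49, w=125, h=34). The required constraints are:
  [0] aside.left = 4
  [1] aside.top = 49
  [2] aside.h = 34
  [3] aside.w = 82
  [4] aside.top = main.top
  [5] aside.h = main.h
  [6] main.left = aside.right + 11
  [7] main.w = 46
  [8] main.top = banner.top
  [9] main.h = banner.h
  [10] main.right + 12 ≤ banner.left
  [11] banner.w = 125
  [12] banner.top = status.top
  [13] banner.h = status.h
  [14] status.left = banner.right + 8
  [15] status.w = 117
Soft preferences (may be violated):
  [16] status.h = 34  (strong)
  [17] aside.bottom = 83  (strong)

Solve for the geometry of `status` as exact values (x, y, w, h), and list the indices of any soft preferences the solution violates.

status = (x=288, y=49, w=117, h=34)
violated soft preferences: none

1. status.y = 49  [banner.top = status.top]
2. status.h = 34  [banner.h = status.h]
3. status.x = 288  [status.left = banner.right + 8]
4. status.w = 117  [status.w = 117]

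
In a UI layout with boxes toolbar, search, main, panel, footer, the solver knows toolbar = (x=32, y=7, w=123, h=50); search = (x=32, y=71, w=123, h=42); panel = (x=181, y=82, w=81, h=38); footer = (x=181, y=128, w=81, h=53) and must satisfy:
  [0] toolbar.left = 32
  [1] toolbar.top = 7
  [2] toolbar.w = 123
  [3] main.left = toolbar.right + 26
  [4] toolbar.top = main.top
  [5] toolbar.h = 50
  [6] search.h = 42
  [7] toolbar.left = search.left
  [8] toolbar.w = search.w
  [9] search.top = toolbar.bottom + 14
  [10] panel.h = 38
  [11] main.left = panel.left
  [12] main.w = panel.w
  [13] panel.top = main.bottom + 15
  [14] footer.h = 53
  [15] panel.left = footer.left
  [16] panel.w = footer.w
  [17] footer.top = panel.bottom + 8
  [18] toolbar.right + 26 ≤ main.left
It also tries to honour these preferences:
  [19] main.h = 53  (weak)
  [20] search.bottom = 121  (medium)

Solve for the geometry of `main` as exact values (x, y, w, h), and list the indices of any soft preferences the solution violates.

1. main.x = 181  [main.left = toolbar.right + 26]
2. main.y = 7  [toolbar.top = main.top]
3. main.w = 81  [main.w = panel.w]
4. main.h = 60  [panel.top = main.bottom + 15]

main = (x=181, y=7, w=81, h=60)
violated soft preferences: 19, 20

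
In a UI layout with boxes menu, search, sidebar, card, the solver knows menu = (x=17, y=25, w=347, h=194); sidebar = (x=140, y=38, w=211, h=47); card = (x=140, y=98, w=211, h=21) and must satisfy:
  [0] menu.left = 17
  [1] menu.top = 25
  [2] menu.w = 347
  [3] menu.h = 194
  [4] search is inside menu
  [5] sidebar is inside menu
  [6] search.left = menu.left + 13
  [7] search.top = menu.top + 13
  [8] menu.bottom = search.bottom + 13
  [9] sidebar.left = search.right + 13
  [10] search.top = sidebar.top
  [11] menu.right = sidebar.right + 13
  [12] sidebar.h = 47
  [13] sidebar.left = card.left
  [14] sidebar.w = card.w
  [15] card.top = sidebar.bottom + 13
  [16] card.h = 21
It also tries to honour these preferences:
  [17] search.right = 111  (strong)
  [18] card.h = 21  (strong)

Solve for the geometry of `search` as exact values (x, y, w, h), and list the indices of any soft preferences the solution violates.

search = (x=30, y=38, w=97, h=168)
violated soft preferences: 17

1. search.x = 30  [search.left = menu.left + 13]
2. search.y = 38  [search.top = menu.top + 13]
3. search.h = 168  [menu.bottom = search.bottom + 13]
4. search.w = 97  [sidebar.left = search.right + 13]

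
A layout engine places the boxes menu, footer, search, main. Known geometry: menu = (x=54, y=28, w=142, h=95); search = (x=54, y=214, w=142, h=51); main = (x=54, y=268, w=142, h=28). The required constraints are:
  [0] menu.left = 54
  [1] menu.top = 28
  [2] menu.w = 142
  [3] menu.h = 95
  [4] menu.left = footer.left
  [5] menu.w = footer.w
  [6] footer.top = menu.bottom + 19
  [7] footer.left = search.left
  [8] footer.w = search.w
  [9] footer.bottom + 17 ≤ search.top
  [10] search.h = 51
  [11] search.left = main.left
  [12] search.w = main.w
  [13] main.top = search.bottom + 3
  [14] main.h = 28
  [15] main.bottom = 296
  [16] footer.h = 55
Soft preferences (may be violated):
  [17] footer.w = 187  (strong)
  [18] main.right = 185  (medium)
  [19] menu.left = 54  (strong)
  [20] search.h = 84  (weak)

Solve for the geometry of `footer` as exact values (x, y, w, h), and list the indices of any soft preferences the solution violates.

footer = (x=54, y=142, w=142, h=55)
violated soft preferences: 17, 18, 20

1. footer.x = 54  [menu.left = footer.left]
2. footer.w = 142  [menu.w = footer.w]
3. footer.y = 142  [footer.top = menu.bottom + 19]
4. footer.h = 55  [footer.h = 55]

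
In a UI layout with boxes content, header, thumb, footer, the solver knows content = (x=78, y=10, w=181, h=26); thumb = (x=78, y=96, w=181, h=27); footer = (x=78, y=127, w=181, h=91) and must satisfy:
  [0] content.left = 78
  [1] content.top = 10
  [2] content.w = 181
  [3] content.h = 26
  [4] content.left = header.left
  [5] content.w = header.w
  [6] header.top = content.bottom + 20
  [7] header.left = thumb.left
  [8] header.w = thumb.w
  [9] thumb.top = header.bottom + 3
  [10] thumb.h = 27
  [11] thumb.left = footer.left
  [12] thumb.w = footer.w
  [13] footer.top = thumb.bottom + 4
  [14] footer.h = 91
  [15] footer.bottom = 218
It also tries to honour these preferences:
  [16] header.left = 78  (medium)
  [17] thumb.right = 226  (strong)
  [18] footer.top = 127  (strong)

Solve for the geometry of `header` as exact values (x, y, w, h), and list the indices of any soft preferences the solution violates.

header = (x=78, y=56, w=181, h=37)
violated soft preferences: 17

1. header.x = 78  [content.left = header.left]
2. header.w = 181  [content.w = header.w]
3. header.y = 56  [header.top = content.bottom + 20]
4. header.h = 37  [thumb.top = header.bottom + 3]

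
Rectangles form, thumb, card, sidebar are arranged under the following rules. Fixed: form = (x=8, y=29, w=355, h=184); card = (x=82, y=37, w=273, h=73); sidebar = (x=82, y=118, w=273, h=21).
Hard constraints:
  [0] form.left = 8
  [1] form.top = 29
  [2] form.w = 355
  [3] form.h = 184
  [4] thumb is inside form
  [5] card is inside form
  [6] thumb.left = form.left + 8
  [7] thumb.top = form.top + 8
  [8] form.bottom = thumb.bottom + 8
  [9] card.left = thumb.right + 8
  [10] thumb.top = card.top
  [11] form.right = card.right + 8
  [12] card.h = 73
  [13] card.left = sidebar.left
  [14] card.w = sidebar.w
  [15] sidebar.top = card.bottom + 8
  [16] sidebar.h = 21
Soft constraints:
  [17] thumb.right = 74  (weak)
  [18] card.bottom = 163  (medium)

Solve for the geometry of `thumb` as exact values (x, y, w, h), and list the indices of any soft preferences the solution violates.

thumb = (x=16, y=37, w=58, h=168)
violated soft preferences: 18

1. thumb.x = 16  [thumb.left = form.left + 8]
2. thumb.y = 37  [thumb.top = form.top + 8]
3. thumb.h = 168  [form.bottom = thumb.bottom + 8]
4. thumb.w = 58  [card.left = thumb.right + 8]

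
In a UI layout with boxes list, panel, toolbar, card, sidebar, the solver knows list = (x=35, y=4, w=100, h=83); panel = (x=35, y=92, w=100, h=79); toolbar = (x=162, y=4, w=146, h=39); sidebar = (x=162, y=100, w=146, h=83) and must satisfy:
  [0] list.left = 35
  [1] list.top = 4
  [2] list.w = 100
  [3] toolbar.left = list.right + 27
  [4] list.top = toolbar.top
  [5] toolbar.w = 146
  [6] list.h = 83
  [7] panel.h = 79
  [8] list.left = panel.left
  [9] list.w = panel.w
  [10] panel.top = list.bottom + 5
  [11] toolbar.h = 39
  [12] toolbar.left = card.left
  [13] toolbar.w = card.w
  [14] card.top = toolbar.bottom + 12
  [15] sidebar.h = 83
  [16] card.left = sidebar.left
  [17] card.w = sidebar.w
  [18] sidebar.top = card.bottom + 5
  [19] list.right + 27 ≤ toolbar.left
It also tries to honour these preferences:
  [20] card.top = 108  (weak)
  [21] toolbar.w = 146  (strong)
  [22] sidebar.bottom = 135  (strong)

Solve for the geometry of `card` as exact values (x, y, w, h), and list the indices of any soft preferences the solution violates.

card = (x=162, y=55, w=146, h=40)
violated soft preferences: 20, 22

1. card.x = 162  [toolbar.left = card.left]
2. card.w = 146  [toolbar.w = card.w]
3. card.y = 55  [card.top = toolbar.bottom + 12]
4. card.h = 40  [sidebar.top = card.bottom + 5]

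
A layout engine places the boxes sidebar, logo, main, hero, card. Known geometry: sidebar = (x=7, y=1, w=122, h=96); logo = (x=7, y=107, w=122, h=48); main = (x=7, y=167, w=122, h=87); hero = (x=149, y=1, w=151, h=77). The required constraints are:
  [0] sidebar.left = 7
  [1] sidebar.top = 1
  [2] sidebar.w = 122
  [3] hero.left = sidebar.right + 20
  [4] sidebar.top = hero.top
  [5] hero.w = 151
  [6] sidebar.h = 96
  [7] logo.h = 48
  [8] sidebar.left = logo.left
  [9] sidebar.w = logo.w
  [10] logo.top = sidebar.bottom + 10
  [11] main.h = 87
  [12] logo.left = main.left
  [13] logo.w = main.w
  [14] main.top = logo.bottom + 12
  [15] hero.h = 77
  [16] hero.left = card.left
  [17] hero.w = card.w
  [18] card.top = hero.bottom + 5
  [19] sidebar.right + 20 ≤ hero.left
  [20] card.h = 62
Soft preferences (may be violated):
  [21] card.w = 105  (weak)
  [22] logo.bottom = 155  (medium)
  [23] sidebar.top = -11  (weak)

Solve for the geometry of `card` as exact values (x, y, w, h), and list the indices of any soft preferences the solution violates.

card = (x=149, y=83, w=151, h=62)
violated soft preferences: 21, 23

1. card.x = 149  [hero.left = card.left]
2. card.w = 151  [hero.w = card.w]
3. card.y = 83  [card.top = hero.bottom + 5]
4. card.h = 62  [card.h = 62]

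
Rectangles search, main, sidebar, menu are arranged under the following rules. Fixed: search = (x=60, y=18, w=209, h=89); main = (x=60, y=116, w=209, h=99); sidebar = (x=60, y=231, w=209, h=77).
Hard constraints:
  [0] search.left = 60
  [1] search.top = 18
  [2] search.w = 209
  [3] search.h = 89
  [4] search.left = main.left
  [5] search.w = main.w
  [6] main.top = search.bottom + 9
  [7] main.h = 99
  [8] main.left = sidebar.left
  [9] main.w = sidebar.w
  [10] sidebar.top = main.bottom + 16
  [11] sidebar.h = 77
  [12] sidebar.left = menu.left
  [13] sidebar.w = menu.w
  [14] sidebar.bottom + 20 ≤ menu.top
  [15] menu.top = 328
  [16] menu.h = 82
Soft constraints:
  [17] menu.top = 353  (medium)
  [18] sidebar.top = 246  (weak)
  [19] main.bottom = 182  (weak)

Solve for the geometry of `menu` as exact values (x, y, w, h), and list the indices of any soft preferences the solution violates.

1. menu.x = 60  [sidebar.left = menu.left]
2. menu.w = 209  [sidebar.w = menu.w]
3. menu.y = 328  [menu.top = 328]
4. menu.h = 82  [menu.h = 82]

menu = (x=60, y=328, w=209, h=82)
violated soft preferences: 17, 18, 19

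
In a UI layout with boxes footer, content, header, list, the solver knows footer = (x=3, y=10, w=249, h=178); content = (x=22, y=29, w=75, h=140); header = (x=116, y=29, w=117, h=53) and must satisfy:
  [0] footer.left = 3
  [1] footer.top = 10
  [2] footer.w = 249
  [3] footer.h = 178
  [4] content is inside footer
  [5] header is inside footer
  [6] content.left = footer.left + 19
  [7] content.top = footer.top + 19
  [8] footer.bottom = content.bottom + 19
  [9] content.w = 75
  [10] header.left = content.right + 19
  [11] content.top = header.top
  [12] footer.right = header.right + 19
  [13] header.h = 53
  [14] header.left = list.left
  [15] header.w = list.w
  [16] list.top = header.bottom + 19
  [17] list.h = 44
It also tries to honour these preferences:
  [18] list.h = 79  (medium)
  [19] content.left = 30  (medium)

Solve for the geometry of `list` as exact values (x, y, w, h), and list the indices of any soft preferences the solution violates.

list = (x=116, y=101, w=117, h=44)
violated soft preferences: 18, 19

1. list.x = 116  [header.left = list.left]
2. list.w = 117  [header.w = list.w]
3. list.y = 101  [list.top = header.bottom + 19]
4. list.h = 44  [list.h = 44]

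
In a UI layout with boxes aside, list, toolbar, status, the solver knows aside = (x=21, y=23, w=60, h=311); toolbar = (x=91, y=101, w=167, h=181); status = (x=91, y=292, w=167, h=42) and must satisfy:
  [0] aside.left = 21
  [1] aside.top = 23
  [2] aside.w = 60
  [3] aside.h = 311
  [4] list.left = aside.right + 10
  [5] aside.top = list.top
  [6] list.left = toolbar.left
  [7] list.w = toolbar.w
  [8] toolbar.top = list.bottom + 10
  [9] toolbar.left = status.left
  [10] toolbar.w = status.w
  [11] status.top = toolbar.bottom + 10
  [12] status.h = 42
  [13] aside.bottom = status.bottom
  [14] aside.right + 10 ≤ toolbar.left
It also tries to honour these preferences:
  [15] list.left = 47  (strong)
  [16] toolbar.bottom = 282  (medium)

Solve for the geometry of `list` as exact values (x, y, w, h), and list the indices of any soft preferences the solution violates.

1. list.x = 91  [list.left = aside.right + 10]
2. list.y = 23  [aside.top = list.top]
3. list.w = 167  [list.w = toolbar.w]
4. list.h = 68  [toolbar.top = list.bottom + 10]

list = (x=91, y=23, w=167, h=68)
violated soft preferences: 15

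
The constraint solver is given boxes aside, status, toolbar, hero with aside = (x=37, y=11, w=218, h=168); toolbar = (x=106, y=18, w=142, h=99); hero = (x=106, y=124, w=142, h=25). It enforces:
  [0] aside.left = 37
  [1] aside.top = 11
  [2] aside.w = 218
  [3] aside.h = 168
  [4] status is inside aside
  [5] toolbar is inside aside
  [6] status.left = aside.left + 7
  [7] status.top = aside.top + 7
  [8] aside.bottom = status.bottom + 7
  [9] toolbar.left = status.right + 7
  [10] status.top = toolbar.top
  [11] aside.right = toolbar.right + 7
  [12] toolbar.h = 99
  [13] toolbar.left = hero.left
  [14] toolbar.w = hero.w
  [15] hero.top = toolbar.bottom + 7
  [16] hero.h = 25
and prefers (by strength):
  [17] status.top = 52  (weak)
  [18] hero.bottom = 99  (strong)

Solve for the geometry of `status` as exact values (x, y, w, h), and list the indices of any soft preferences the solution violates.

status = (x=44, y=18, w=55, h=154)
violated soft preferences: 17, 18

1. status.x = 44  [status.left = aside.left + 7]
2. status.y = 18  [status.top = aside.top + 7]
3. status.h = 154  [aside.bottom = status.bottom + 7]
4. status.w = 55  [toolbar.left = status.right + 7]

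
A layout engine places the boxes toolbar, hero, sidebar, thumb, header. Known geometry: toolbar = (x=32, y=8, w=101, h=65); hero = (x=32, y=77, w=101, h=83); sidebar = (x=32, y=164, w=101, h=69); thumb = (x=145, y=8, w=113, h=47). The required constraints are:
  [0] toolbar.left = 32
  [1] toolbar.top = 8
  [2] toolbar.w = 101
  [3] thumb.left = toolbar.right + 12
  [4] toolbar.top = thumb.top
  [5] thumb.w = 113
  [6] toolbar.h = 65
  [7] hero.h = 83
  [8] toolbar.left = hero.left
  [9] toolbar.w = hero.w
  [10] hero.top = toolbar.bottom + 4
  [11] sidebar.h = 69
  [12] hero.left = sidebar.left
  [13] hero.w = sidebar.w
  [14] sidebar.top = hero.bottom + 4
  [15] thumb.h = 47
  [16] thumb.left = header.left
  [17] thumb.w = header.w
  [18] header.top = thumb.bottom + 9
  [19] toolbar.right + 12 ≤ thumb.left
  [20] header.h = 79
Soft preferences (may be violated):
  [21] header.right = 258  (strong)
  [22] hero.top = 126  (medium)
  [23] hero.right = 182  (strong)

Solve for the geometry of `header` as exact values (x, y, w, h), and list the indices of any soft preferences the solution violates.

1. header.x = 145  [thumb.left = header.left]
2. header.w = 113  [thumb.w = header.w]
3. header.y = 64  [header.top = thumb.bottom + 9]
4. header.h = 79  [header.h = 79]

header = (x=145, y=64, w=113, h=79)
violated soft preferences: 22, 23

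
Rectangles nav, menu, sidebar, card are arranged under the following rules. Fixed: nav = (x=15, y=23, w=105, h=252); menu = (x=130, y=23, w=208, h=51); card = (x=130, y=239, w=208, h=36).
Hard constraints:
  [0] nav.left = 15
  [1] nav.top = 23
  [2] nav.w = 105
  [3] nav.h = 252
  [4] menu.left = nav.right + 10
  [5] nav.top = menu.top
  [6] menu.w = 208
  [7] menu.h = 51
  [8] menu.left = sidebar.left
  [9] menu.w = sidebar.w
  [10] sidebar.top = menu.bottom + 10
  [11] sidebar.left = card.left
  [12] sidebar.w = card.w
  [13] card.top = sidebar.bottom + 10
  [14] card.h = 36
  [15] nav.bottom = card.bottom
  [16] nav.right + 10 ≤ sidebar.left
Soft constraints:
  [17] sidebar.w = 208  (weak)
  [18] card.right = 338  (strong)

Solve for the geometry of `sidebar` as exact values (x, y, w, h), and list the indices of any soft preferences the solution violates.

1. sidebar.x = 130  [menu.left = sidebar.left]
2. sidebar.w = 208  [menu.w = sidebar.w]
3. sidebar.y = 84  [sidebar.top = menu.bottom + 10]
4. sidebar.h = 145  [card.top = sidebar.bottom + 10]

sidebar = (x=130, y=84, w=208, h=145)
violated soft preferences: none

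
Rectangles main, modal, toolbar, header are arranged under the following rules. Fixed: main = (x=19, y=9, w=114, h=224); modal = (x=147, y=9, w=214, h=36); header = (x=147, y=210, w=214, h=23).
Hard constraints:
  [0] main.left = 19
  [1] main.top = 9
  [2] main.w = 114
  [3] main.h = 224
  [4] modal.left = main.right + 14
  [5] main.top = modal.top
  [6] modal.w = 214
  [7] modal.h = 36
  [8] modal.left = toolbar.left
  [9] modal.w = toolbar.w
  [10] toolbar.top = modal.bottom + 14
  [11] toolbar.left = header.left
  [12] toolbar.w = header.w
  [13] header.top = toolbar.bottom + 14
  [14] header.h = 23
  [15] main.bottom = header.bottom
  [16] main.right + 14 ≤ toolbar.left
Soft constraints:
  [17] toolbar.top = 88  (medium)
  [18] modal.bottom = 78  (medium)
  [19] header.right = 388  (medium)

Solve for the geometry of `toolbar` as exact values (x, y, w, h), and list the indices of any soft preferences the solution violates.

1. toolbar.x = 147  [modal.left = toolbar.left]
2. toolbar.w = 214  [modal.w = toolbar.w]
3. toolbar.y = 59  [toolbar.top = modal.bottom + 14]
4. toolbar.h = 137  [header.top = toolbar.bottom + 14]

toolbar = (x=147, y=59, w=214, h=137)
violated soft preferences: 17, 18, 19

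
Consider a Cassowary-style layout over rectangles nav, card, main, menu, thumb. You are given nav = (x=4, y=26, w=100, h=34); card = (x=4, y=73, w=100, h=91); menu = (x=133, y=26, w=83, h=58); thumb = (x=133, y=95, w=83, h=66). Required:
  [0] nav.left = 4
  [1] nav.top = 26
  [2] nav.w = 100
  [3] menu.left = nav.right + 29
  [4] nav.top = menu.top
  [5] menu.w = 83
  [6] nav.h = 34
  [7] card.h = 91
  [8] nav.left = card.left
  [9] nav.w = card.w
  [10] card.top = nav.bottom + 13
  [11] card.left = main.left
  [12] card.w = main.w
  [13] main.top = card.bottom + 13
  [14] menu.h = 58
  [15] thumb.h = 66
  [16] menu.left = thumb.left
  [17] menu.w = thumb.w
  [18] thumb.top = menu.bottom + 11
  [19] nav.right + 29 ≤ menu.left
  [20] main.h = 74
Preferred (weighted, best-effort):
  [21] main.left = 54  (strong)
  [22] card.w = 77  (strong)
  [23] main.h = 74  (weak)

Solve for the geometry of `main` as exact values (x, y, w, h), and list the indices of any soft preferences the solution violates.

main = (x=4, y=177, w=100, h=74)
violated soft preferences: 21, 22

1. main.x = 4  [card.left = main.left]
2. main.w = 100  [card.w = main.w]
3. main.y = 177  [main.top = card.bottom + 13]
4. main.h = 74  [main.h = 74]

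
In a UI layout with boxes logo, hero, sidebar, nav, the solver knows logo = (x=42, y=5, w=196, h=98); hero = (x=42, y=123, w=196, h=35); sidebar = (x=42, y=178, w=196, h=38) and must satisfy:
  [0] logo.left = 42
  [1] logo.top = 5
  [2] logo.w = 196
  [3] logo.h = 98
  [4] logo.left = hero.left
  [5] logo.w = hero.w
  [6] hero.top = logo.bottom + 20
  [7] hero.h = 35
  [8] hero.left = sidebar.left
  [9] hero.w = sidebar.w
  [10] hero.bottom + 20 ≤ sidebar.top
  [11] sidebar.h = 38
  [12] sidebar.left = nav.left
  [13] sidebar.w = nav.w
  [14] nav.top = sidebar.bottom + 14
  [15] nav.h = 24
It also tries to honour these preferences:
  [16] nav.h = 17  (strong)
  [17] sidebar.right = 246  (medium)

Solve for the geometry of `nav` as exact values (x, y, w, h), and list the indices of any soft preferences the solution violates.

nav = (x=42, y=230, w=196, h=24)
violated soft preferences: 16, 17

1. nav.x = 42  [sidebar.left = nav.left]
2. nav.w = 196  [sidebar.w = nav.w]
3. nav.y = 230  [nav.top = sidebar.bottom + 14]
4. nav.h = 24  [nav.h = 24]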